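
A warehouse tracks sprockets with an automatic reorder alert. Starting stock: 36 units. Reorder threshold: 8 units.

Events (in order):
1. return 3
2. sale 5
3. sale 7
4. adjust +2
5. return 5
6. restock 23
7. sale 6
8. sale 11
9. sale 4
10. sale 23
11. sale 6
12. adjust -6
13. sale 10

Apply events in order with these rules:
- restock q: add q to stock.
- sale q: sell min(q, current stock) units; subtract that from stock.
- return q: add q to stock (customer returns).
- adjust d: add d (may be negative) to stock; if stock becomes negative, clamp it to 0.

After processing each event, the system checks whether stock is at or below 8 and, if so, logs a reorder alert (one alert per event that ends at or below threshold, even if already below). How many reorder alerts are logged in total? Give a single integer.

Answer: 3

Derivation:
Processing events:
Start: stock = 36
  Event 1 (return 3): 36 + 3 = 39
  Event 2 (sale 5): sell min(5,39)=5. stock: 39 - 5 = 34. total_sold = 5
  Event 3 (sale 7): sell min(7,34)=7. stock: 34 - 7 = 27. total_sold = 12
  Event 4 (adjust +2): 27 + 2 = 29
  Event 5 (return 5): 29 + 5 = 34
  Event 6 (restock 23): 34 + 23 = 57
  Event 7 (sale 6): sell min(6,57)=6. stock: 57 - 6 = 51. total_sold = 18
  Event 8 (sale 11): sell min(11,51)=11. stock: 51 - 11 = 40. total_sold = 29
  Event 9 (sale 4): sell min(4,40)=4. stock: 40 - 4 = 36. total_sold = 33
  Event 10 (sale 23): sell min(23,36)=23. stock: 36 - 23 = 13. total_sold = 56
  Event 11 (sale 6): sell min(6,13)=6. stock: 13 - 6 = 7. total_sold = 62
  Event 12 (adjust -6): 7 + -6 = 1
  Event 13 (sale 10): sell min(10,1)=1. stock: 1 - 1 = 0. total_sold = 63
Final: stock = 0, total_sold = 63

Checking against threshold 8:
  After event 1: stock=39 > 8
  After event 2: stock=34 > 8
  After event 3: stock=27 > 8
  After event 4: stock=29 > 8
  After event 5: stock=34 > 8
  After event 6: stock=57 > 8
  After event 7: stock=51 > 8
  After event 8: stock=40 > 8
  After event 9: stock=36 > 8
  After event 10: stock=13 > 8
  After event 11: stock=7 <= 8 -> ALERT
  After event 12: stock=1 <= 8 -> ALERT
  After event 13: stock=0 <= 8 -> ALERT
Alert events: [11, 12, 13]. Count = 3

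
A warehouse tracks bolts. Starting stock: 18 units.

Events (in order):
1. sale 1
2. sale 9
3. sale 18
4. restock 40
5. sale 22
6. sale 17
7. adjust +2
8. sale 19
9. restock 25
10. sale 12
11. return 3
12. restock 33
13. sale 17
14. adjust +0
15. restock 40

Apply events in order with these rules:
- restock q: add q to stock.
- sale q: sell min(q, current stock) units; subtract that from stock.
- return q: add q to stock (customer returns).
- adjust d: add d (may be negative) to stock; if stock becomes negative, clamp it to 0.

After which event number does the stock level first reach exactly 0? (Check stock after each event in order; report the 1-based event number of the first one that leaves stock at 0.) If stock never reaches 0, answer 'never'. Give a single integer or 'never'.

Answer: 3

Derivation:
Processing events:
Start: stock = 18
  Event 1 (sale 1): sell min(1,18)=1. stock: 18 - 1 = 17. total_sold = 1
  Event 2 (sale 9): sell min(9,17)=9. stock: 17 - 9 = 8. total_sold = 10
  Event 3 (sale 18): sell min(18,8)=8. stock: 8 - 8 = 0. total_sold = 18
  Event 4 (restock 40): 0 + 40 = 40
  Event 5 (sale 22): sell min(22,40)=22. stock: 40 - 22 = 18. total_sold = 40
  Event 6 (sale 17): sell min(17,18)=17. stock: 18 - 17 = 1. total_sold = 57
  Event 7 (adjust +2): 1 + 2 = 3
  Event 8 (sale 19): sell min(19,3)=3. stock: 3 - 3 = 0. total_sold = 60
  Event 9 (restock 25): 0 + 25 = 25
  Event 10 (sale 12): sell min(12,25)=12. stock: 25 - 12 = 13. total_sold = 72
  Event 11 (return 3): 13 + 3 = 16
  Event 12 (restock 33): 16 + 33 = 49
  Event 13 (sale 17): sell min(17,49)=17. stock: 49 - 17 = 32. total_sold = 89
  Event 14 (adjust +0): 32 + 0 = 32
  Event 15 (restock 40): 32 + 40 = 72
Final: stock = 72, total_sold = 89

First zero at event 3.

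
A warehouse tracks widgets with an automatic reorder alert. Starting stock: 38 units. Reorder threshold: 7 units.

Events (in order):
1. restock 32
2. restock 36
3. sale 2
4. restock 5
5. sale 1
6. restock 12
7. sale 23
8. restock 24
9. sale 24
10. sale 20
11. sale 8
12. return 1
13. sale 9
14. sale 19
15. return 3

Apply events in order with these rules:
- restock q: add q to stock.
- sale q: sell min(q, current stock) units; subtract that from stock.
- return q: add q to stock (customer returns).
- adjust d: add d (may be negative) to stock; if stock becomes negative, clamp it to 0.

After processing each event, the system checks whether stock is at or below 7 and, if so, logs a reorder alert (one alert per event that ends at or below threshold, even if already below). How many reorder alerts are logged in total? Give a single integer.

Answer: 0

Derivation:
Processing events:
Start: stock = 38
  Event 1 (restock 32): 38 + 32 = 70
  Event 2 (restock 36): 70 + 36 = 106
  Event 3 (sale 2): sell min(2,106)=2. stock: 106 - 2 = 104. total_sold = 2
  Event 4 (restock 5): 104 + 5 = 109
  Event 5 (sale 1): sell min(1,109)=1. stock: 109 - 1 = 108. total_sold = 3
  Event 6 (restock 12): 108 + 12 = 120
  Event 7 (sale 23): sell min(23,120)=23. stock: 120 - 23 = 97. total_sold = 26
  Event 8 (restock 24): 97 + 24 = 121
  Event 9 (sale 24): sell min(24,121)=24. stock: 121 - 24 = 97. total_sold = 50
  Event 10 (sale 20): sell min(20,97)=20. stock: 97 - 20 = 77. total_sold = 70
  Event 11 (sale 8): sell min(8,77)=8. stock: 77 - 8 = 69. total_sold = 78
  Event 12 (return 1): 69 + 1 = 70
  Event 13 (sale 9): sell min(9,70)=9. stock: 70 - 9 = 61. total_sold = 87
  Event 14 (sale 19): sell min(19,61)=19. stock: 61 - 19 = 42. total_sold = 106
  Event 15 (return 3): 42 + 3 = 45
Final: stock = 45, total_sold = 106

Checking against threshold 7:
  After event 1: stock=70 > 7
  After event 2: stock=106 > 7
  After event 3: stock=104 > 7
  After event 4: stock=109 > 7
  After event 5: stock=108 > 7
  After event 6: stock=120 > 7
  After event 7: stock=97 > 7
  After event 8: stock=121 > 7
  After event 9: stock=97 > 7
  After event 10: stock=77 > 7
  After event 11: stock=69 > 7
  After event 12: stock=70 > 7
  After event 13: stock=61 > 7
  After event 14: stock=42 > 7
  After event 15: stock=45 > 7
Alert events: []. Count = 0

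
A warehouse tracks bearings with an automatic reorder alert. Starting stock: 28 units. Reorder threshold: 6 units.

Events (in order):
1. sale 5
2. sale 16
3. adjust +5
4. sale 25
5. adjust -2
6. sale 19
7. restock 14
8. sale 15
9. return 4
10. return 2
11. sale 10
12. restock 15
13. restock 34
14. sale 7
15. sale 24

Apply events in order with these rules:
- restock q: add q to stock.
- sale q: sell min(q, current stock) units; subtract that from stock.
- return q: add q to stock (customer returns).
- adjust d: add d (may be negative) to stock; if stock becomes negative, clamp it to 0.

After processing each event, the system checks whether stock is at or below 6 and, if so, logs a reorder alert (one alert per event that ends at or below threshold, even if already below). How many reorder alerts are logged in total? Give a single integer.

Processing events:
Start: stock = 28
  Event 1 (sale 5): sell min(5,28)=5. stock: 28 - 5 = 23. total_sold = 5
  Event 2 (sale 16): sell min(16,23)=16. stock: 23 - 16 = 7. total_sold = 21
  Event 3 (adjust +5): 7 + 5 = 12
  Event 4 (sale 25): sell min(25,12)=12. stock: 12 - 12 = 0. total_sold = 33
  Event 5 (adjust -2): 0 + -2 = 0 (clamped to 0)
  Event 6 (sale 19): sell min(19,0)=0. stock: 0 - 0 = 0. total_sold = 33
  Event 7 (restock 14): 0 + 14 = 14
  Event 8 (sale 15): sell min(15,14)=14. stock: 14 - 14 = 0. total_sold = 47
  Event 9 (return 4): 0 + 4 = 4
  Event 10 (return 2): 4 + 2 = 6
  Event 11 (sale 10): sell min(10,6)=6. stock: 6 - 6 = 0. total_sold = 53
  Event 12 (restock 15): 0 + 15 = 15
  Event 13 (restock 34): 15 + 34 = 49
  Event 14 (sale 7): sell min(7,49)=7. stock: 49 - 7 = 42. total_sold = 60
  Event 15 (sale 24): sell min(24,42)=24. stock: 42 - 24 = 18. total_sold = 84
Final: stock = 18, total_sold = 84

Checking against threshold 6:
  After event 1: stock=23 > 6
  After event 2: stock=7 > 6
  After event 3: stock=12 > 6
  After event 4: stock=0 <= 6 -> ALERT
  After event 5: stock=0 <= 6 -> ALERT
  After event 6: stock=0 <= 6 -> ALERT
  After event 7: stock=14 > 6
  After event 8: stock=0 <= 6 -> ALERT
  After event 9: stock=4 <= 6 -> ALERT
  After event 10: stock=6 <= 6 -> ALERT
  After event 11: stock=0 <= 6 -> ALERT
  After event 12: stock=15 > 6
  After event 13: stock=49 > 6
  After event 14: stock=42 > 6
  After event 15: stock=18 > 6
Alert events: [4, 5, 6, 8, 9, 10, 11]. Count = 7

Answer: 7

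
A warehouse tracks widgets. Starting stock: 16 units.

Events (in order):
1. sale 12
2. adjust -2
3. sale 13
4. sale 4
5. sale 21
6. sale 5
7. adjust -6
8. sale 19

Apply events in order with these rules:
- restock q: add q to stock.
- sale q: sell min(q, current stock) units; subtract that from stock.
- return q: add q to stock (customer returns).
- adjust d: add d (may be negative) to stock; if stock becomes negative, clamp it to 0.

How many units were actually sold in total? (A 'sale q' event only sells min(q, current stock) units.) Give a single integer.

Answer: 14

Derivation:
Processing events:
Start: stock = 16
  Event 1 (sale 12): sell min(12,16)=12. stock: 16 - 12 = 4. total_sold = 12
  Event 2 (adjust -2): 4 + -2 = 2
  Event 3 (sale 13): sell min(13,2)=2. stock: 2 - 2 = 0. total_sold = 14
  Event 4 (sale 4): sell min(4,0)=0. stock: 0 - 0 = 0. total_sold = 14
  Event 5 (sale 21): sell min(21,0)=0. stock: 0 - 0 = 0. total_sold = 14
  Event 6 (sale 5): sell min(5,0)=0. stock: 0 - 0 = 0. total_sold = 14
  Event 7 (adjust -6): 0 + -6 = 0 (clamped to 0)
  Event 8 (sale 19): sell min(19,0)=0. stock: 0 - 0 = 0. total_sold = 14
Final: stock = 0, total_sold = 14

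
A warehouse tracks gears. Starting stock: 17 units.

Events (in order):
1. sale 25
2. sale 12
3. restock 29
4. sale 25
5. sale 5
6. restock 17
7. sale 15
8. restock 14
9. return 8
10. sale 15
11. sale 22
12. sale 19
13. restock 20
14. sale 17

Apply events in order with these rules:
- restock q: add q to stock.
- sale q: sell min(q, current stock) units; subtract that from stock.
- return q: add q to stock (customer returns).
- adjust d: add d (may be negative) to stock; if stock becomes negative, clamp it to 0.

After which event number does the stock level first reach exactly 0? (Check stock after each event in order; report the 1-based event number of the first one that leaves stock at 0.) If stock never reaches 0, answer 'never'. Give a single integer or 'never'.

Processing events:
Start: stock = 17
  Event 1 (sale 25): sell min(25,17)=17. stock: 17 - 17 = 0. total_sold = 17
  Event 2 (sale 12): sell min(12,0)=0. stock: 0 - 0 = 0. total_sold = 17
  Event 3 (restock 29): 0 + 29 = 29
  Event 4 (sale 25): sell min(25,29)=25. stock: 29 - 25 = 4. total_sold = 42
  Event 5 (sale 5): sell min(5,4)=4. stock: 4 - 4 = 0. total_sold = 46
  Event 6 (restock 17): 0 + 17 = 17
  Event 7 (sale 15): sell min(15,17)=15. stock: 17 - 15 = 2. total_sold = 61
  Event 8 (restock 14): 2 + 14 = 16
  Event 9 (return 8): 16 + 8 = 24
  Event 10 (sale 15): sell min(15,24)=15. stock: 24 - 15 = 9. total_sold = 76
  Event 11 (sale 22): sell min(22,9)=9. stock: 9 - 9 = 0. total_sold = 85
  Event 12 (sale 19): sell min(19,0)=0. stock: 0 - 0 = 0. total_sold = 85
  Event 13 (restock 20): 0 + 20 = 20
  Event 14 (sale 17): sell min(17,20)=17. stock: 20 - 17 = 3. total_sold = 102
Final: stock = 3, total_sold = 102

First zero at event 1.

Answer: 1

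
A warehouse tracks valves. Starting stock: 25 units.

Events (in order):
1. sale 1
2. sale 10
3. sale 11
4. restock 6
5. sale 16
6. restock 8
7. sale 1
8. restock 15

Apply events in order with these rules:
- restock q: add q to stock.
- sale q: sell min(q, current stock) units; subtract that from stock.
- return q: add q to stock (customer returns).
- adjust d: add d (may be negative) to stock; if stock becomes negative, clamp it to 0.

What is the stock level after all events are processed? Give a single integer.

Processing events:
Start: stock = 25
  Event 1 (sale 1): sell min(1,25)=1. stock: 25 - 1 = 24. total_sold = 1
  Event 2 (sale 10): sell min(10,24)=10. stock: 24 - 10 = 14. total_sold = 11
  Event 3 (sale 11): sell min(11,14)=11. stock: 14 - 11 = 3. total_sold = 22
  Event 4 (restock 6): 3 + 6 = 9
  Event 5 (sale 16): sell min(16,9)=9. stock: 9 - 9 = 0. total_sold = 31
  Event 6 (restock 8): 0 + 8 = 8
  Event 7 (sale 1): sell min(1,8)=1. stock: 8 - 1 = 7. total_sold = 32
  Event 8 (restock 15): 7 + 15 = 22
Final: stock = 22, total_sold = 32

Answer: 22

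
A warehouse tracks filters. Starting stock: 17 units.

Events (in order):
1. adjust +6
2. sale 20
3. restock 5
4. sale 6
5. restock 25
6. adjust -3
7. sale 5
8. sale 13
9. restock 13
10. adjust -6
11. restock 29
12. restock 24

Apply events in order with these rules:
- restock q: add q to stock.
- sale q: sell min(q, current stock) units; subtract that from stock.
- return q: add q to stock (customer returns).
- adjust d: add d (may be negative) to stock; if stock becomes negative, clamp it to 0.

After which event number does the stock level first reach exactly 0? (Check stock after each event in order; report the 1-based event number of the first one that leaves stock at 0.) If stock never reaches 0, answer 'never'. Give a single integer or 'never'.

Processing events:
Start: stock = 17
  Event 1 (adjust +6): 17 + 6 = 23
  Event 2 (sale 20): sell min(20,23)=20. stock: 23 - 20 = 3. total_sold = 20
  Event 3 (restock 5): 3 + 5 = 8
  Event 4 (sale 6): sell min(6,8)=6. stock: 8 - 6 = 2. total_sold = 26
  Event 5 (restock 25): 2 + 25 = 27
  Event 6 (adjust -3): 27 + -3 = 24
  Event 7 (sale 5): sell min(5,24)=5. stock: 24 - 5 = 19. total_sold = 31
  Event 8 (sale 13): sell min(13,19)=13. stock: 19 - 13 = 6. total_sold = 44
  Event 9 (restock 13): 6 + 13 = 19
  Event 10 (adjust -6): 19 + -6 = 13
  Event 11 (restock 29): 13 + 29 = 42
  Event 12 (restock 24): 42 + 24 = 66
Final: stock = 66, total_sold = 44

Stock never reaches 0.

Answer: never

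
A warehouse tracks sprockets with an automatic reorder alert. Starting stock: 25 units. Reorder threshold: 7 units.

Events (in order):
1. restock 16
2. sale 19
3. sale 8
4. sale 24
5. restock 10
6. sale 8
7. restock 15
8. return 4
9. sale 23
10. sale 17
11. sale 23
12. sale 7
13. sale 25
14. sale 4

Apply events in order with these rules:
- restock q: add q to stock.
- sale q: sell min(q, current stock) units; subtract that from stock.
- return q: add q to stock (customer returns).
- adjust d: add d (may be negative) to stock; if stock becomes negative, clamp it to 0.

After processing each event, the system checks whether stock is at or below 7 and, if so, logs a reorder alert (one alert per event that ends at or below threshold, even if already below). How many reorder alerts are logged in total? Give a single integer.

Answer: 8

Derivation:
Processing events:
Start: stock = 25
  Event 1 (restock 16): 25 + 16 = 41
  Event 2 (sale 19): sell min(19,41)=19. stock: 41 - 19 = 22. total_sold = 19
  Event 3 (sale 8): sell min(8,22)=8. stock: 22 - 8 = 14. total_sold = 27
  Event 4 (sale 24): sell min(24,14)=14. stock: 14 - 14 = 0. total_sold = 41
  Event 5 (restock 10): 0 + 10 = 10
  Event 6 (sale 8): sell min(8,10)=8. stock: 10 - 8 = 2. total_sold = 49
  Event 7 (restock 15): 2 + 15 = 17
  Event 8 (return 4): 17 + 4 = 21
  Event 9 (sale 23): sell min(23,21)=21. stock: 21 - 21 = 0. total_sold = 70
  Event 10 (sale 17): sell min(17,0)=0. stock: 0 - 0 = 0. total_sold = 70
  Event 11 (sale 23): sell min(23,0)=0. stock: 0 - 0 = 0. total_sold = 70
  Event 12 (sale 7): sell min(7,0)=0. stock: 0 - 0 = 0. total_sold = 70
  Event 13 (sale 25): sell min(25,0)=0. stock: 0 - 0 = 0. total_sold = 70
  Event 14 (sale 4): sell min(4,0)=0. stock: 0 - 0 = 0. total_sold = 70
Final: stock = 0, total_sold = 70

Checking against threshold 7:
  After event 1: stock=41 > 7
  After event 2: stock=22 > 7
  After event 3: stock=14 > 7
  After event 4: stock=0 <= 7 -> ALERT
  After event 5: stock=10 > 7
  After event 6: stock=2 <= 7 -> ALERT
  After event 7: stock=17 > 7
  After event 8: stock=21 > 7
  After event 9: stock=0 <= 7 -> ALERT
  After event 10: stock=0 <= 7 -> ALERT
  After event 11: stock=0 <= 7 -> ALERT
  After event 12: stock=0 <= 7 -> ALERT
  After event 13: stock=0 <= 7 -> ALERT
  After event 14: stock=0 <= 7 -> ALERT
Alert events: [4, 6, 9, 10, 11, 12, 13, 14]. Count = 8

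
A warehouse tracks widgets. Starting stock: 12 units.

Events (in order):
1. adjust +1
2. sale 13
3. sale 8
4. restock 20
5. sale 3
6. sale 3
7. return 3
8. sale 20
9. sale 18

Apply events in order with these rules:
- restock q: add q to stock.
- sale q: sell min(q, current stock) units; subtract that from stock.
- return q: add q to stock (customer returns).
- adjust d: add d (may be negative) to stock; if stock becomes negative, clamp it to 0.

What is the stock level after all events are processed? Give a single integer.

Processing events:
Start: stock = 12
  Event 1 (adjust +1): 12 + 1 = 13
  Event 2 (sale 13): sell min(13,13)=13. stock: 13 - 13 = 0. total_sold = 13
  Event 3 (sale 8): sell min(8,0)=0. stock: 0 - 0 = 0. total_sold = 13
  Event 4 (restock 20): 0 + 20 = 20
  Event 5 (sale 3): sell min(3,20)=3. stock: 20 - 3 = 17. total_sold = 16
  Event 6 (sale 3): sell min(3,17)=3. stock: 17 - 3 = 14. total_sold = 19
  Event 7 (return 3): 14 + 3 = 17
  Event 8 (sale 20): sell min(20,17)=17. stock: 17 - 17 = 0. total_sold = 36
  Event 9 (sale 18): sell min(18,0)=0. stock: 0 - 0 = 0. total_sold = 36
Final: stock = 0, total_sold = 36

Answer: 0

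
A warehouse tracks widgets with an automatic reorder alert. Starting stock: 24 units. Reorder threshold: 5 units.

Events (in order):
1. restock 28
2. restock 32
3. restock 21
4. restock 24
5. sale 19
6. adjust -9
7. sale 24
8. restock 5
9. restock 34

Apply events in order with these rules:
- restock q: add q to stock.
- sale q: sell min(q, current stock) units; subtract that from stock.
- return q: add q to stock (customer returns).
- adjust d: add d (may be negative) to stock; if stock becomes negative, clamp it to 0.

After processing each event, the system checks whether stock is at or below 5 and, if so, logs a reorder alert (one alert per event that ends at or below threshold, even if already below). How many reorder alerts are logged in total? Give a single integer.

Processing events:
Start: stock = 24
  Event 1 (restock 28): 24 + 28 = 52
  Event 2 (restock 32): 52 + 32 = 84
  Event 3 (restock 21): 84 + 21 = 105
  Event 4 (restock 24): 105 + 24 = 129
  Event 5 (sale 19): sell min(19,129)=19. stock: 129 - 19 = 110. total_sold = 19
  Event 6 (adjust -9): 110 + -9 = 101
  Event 7 (sale 24): sell min(24,101)=24. stock: 101 - 24 = 77. total_sold = 43
  Event 8 (restock 5): 77 + 5 = 82
  Event 9 (restock 34): 82 + 34 = 116
Final: stock = 116, total_sold = 43

Checking against threshold 5:
  After event 1: stock=52 > 5
  After event 2: stock=84 > 5
  After event 3: stock=105 > 5
  After event 4: stock=129 > 5
  After event 5: stock=110 > 5
  After event 6: stock=101 > 5
  After event 7: stock=77 > 5
  After event 8: stock=82 > 5
  After event 9: stock=116 > 5
Alert events: []. Count = 0

Answer: 0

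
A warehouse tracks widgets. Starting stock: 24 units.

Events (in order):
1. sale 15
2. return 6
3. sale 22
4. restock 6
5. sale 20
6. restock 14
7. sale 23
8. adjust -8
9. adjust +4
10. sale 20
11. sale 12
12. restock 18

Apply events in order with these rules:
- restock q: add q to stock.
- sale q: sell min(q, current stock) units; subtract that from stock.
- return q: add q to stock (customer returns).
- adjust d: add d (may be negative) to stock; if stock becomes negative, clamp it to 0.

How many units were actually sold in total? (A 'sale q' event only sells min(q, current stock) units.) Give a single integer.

Answer: 54

Derivation:
Processing events:
Start: stock = 24
  Event 1 (sale 15): sell min(15,24)=15. stock: 24 - 15 = 9. total_sold = 15
  Event 2 (return 6): 9 + 6 = 15
  Event 3 (sale 22): sell min(22,15)=15. stock: 15 - 15 = 0. total_sold = 30
  Event 4 (restock 6): 0 + 6 = 6
  Event 5 (sale 20): sell min(20,6)=6. stock: 6 - 6 = 0. total_sold = 36
  Event 6 (restock 14): 0 + 14 = 14
  Event 7 (sale 23): sell min(23,14)=14. stock: 14 - 14 = 0. total_sold = 50
  Event 8 (adjust -8): 0 + -8 = 0 (clamped to 0)
  Event 9 (adjust +4): 0 + 4 = 4
  Event 10 (sale 20): sell min(20,4)=4. stock: 4 - 4 = 0. total_sold = 54
  Event 11 (sale 12): sell min(12,0)=0. stock: 0 - 0 = 0. total_sold = 54
  Event 12 (restock 18): 0 + 18 = 18
Final: stock = 18, total_sold = 54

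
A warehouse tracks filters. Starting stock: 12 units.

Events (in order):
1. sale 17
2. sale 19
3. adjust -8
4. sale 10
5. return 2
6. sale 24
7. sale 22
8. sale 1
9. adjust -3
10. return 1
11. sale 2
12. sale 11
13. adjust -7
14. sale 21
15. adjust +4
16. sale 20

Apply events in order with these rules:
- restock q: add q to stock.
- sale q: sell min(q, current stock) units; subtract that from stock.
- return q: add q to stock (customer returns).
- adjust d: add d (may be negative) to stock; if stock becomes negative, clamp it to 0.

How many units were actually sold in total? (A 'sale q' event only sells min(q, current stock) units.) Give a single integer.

Processing events:
Start: stock = 12
  Event 1 (sale 17): sell min(17,12)=12. stock: 12 - 12 = 0. total_sold = 12
  Event 2 (sale 19): sell min(19,0)=0. stock: 0 - 0 = 0. total_sold = 12
  Event 3 (adjust -8): 0 + -8 = 0 (clamped to 0)
  Event 4 (sale 10): sell min(10,0)=0. stock: 0 - 0 = 0. total_sold = 12
  Event 5 (return 2): 0 + 2 = 2
  Event 6 (sale 24): sell min(24,2)=2. stock: 2 - 2 = 0. total_sold = 14
  Event 7 (sale 22): sell min(22,0)=0. stock: 0 - 0 = 0. total_sold = 14
  Event 8 (sale 1): sell min(1,0)=0. stock: 0 - 0 = 0. total_sold = 14
  Event 9 (adjust -3): 0 + -3 = 0 (clamped to 0)
  Event 10 (return 1): 0 + 1 = 1
  Event 11 (sale 2): sell min(2,1)=1. stock: 1 - 1 = 0. total_sold = 15
  Event 12 (sale 11): sell min(11,0)=0. stock: 0 - 0 = 0. total_sold = 15
  Event 13 (adjust -7): 0 + -7 = 0 (clamped to 0)
  Event 14 (sale 21): sell min(21,0)=0. stock: 0 - 0 = 0. total_sold = 15
  Event 15 (adjust +4): 0 + 4 = 4
  Event 16 (sale 20): sell min(20,4)=4. stock: 4 - 4 = 0. total_sold = 19
Final: stock = 0, total_sold = 19

Answer: 19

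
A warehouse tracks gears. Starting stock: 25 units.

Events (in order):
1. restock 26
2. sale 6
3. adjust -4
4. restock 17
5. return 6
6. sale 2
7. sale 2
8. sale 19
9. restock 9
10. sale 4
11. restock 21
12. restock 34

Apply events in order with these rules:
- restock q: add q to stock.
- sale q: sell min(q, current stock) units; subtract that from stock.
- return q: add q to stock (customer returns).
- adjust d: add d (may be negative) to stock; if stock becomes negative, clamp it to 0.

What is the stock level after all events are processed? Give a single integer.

Processing events:
Start: stock = 25
  Event 1 (restock 26): 25 + 26 = 51
  Event 2 (sale 6): sell min(6,51)=6. stock: 51 - 6 = 45. total_sold = 6
  Event 3 (adjust -4): 45 + -4 = 41
  Event 4 (restock 17): 41 + 17 = 58
  Event 5 (return 6): 58 + 6 = 64
  Event 6 (sale 2): sell min(2,64)=2. stock: 64 - 2 = 62. total_sold = 8
  Event 7 (sale 2): sell min(2,62)=2. stock: 62 - 2 = 60. total_sold = 10
  Event 8 (sale 19): sell min(19,60)=19. stock: 60 - 19 = 41. total_sold = 29
  Event 9 (restock 9): 41 + 9 = 50
  Event 10 (sale 4): sell min(4,50)=4. stock: 50 - 4 = 46. total_sold = 33
  Event 11 (restock 21): 46 + 21 = 67
  Event 12 (restock 34): 67 + 34 = 101
Final: stock = 101, total_sold = 33

Answer: 101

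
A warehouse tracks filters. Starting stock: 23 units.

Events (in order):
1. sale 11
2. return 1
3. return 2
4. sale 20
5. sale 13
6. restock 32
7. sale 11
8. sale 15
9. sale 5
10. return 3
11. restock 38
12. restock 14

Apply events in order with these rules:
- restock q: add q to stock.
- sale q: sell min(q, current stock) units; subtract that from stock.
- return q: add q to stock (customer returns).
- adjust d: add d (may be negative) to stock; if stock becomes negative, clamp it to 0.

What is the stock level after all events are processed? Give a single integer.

Answer: 56

Derivation:
Processing events:
Start: stock = 23
  Event 1 (sale 11): sell min(11,23)=11. stock: 23 - 11 = 12. total_sold = 11
  Event 2 (return 1): 12 + 1 = 13
  Event 3 (return 2): 13 + 2 = 15
  Event 4 (sale 20): sell min(20,15)=15. stock: 15 - 15 = 0. total_sold = 26
  Event 5 (sale 13): sell min(13,0)=0. stock: 0 - 0 = 0. total_sold = 26
  Event 6 (restock 32): 0 + 32 = 32
  Event 7 (sale 11): sell min(11,32)=11. stock: 32 - 11 = 21. total_sold = 37
  Event 8 (sale 15): sell min(15,21)=15. stock: 21 - 15 = 6. total_sold = 52
  Event 9 (sale 5): sell min(5,6)=5. stock: 6 - 5 = 1. total_sold = 57
  Event 10 (return 3): 1 + 3 = 4
  Event 11 (restock 38): 4 + 38 = 42
  Event 12 (restock 14): 42 + 14 = 56
Final: stock = 56, total_sold = 57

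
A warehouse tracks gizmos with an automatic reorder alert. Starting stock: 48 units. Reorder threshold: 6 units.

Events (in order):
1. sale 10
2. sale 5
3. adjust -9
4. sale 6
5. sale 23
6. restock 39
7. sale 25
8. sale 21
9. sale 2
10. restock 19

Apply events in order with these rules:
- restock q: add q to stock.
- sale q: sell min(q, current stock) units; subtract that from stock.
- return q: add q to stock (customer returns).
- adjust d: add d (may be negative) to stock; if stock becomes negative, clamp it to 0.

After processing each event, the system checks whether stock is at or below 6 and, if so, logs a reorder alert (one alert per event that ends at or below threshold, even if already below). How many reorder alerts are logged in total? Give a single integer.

Processing events:
Start: stock = 48
  Event 1 (sale 10): sell min(10,48)=10. stock: 48 - 10 = 38. total_sold = 10
  Event 2 (sale 5): sell min(5,38)=5. stock: 38 - 5 = 33. total_sold = 15
  Event 3 (adjust -9): 33 + -9 = 24
  Event 4 (sale 6): sell min(6,24)=6. stock: 24 - 6 = 18. total_sold = 21
  Event 5 (sale 23): sell min(23,18)=18. stock: 18 - 18 = 0. total_sold = 39
  Event 6 (restock 39): 0 + 39 = 39
  Event 7 (sale 25): sell min(25,39)=25. stock: 39 - 25 = 14. total_sold = 64
  Event 8 (sale 21): sell min(21,14)=14. stock: 14 - 14 = 0. total_sold = 78
  Event 9 (sale 2): sell min(2,0)=0. stock: 0 - 0 = 0. total_sold = 78
  Event 10 (restock 19): 0 + 19 = 19
Final: stock = 19, total_sold = 78

Checking against threshold 6:
  After event 1: stock=38 > 6
  After event 2: stock=33 > 6
  After event 3: stock=24 > 6
  After event 4: stock=18 > 6
  After event 5: stock=0 <= 6 -> ALERT
  After event 6: stock=39 > 6
  After event 7: stock=14 > 6
  After event 8: stock=0 <= 6 -> ALERT
  After event 9: stock=0 <= 6 -> ALERT
  After event 10: stock=19 > 6
Alert events: [5, 8, 9]. Count = 3

Answer: 3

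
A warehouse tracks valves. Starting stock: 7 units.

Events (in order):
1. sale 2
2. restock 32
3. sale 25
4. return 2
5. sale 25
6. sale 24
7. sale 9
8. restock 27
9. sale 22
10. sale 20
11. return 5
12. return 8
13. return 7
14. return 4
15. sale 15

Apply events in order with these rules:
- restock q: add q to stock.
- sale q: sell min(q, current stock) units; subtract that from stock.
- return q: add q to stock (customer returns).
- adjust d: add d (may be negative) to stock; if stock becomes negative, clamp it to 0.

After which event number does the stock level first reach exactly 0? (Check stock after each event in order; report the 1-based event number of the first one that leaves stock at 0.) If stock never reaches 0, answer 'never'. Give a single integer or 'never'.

Answer: 5

Derivation:
Processing events:
Start: stock = 7
  Event 1 (sale 2): sell min(2,7)=2. stock: 7 - 2 = 5. total_sold = 2
  Event 2 (restock 32): 5 + 32 = 37
  Event 3 (sale 25): sell min(25,37)=25. stock: 37 - 25 = 12. total_sold = 27
  Event 4 (return 2): 12 + 2 = 14
  Event 5 (sale 25): sell min(25,14)=14. stock: 14 - 14 = 0. total_sold = 41
  Event 6 (sale 24): sell min(24,0)=0. stock: 0 - 0 = 0. total_sold = 41
  Event 7 (sale 9): sell min(9,0)=0. stock: 0 - 0 = 0. total_sold = 41
  Event 8 (restock 27): 0 + 27 = 27
  Event 9 (sale 22): sell min(22,27)=22. stock: 27 - 22 = 5. total_sold = 63
  Event 10 (sale 20): sell min(20,5)=5. stock: 5 - 5 = 0. total_sold = 68
  Event 11 (return 5): 0 + 5 = 5
  Event 12 (return 8): 5 + 8 = 13
  Event 13 (return 7): 13 + 7 = 20
  Event 14 (return 4): 20 + 4 = 24
  Event 15 (sale 15): sell min(15,24)=15. stock: 24 - 15 = 9. total_sold = 83
Final: stock = 9, total_sold = 83

First zero at event 5.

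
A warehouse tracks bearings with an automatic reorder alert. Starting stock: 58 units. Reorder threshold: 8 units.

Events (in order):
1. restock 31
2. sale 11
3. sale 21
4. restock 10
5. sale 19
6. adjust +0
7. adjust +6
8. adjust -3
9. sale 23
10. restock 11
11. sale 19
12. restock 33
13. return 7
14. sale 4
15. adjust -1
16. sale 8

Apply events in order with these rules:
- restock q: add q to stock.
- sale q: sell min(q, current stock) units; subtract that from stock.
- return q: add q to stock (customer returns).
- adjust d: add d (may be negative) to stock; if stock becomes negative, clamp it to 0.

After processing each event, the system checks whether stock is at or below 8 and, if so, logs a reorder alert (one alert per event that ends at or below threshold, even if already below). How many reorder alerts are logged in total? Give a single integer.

Processing events:
Start: stock = 58
  Event 1 (restock 31): 58 + 31 = 89
  Event 2 (sale 11): sell min(11,89)=11. stock: 89 - 11 = 78. total_sold = 11
  Event 3 (sale 21): sell min(21,78)=21. stock: 78 - 21 = 57. total_sold = 32
  Event 4 (restock 10): 57 + 10 = 67
  Event 5 (sale 19): sell min(19,67)=19. stock: 67 - 19 = 48. total_sold = 51
  Event 6 (adjust +0): 48 + 0 = 48
  Event 7 (adjust +6): 48 + 6 = 54
  Event 8 (adjust -3): 54 + -3 = 51
  Event 9 (sale 23): sell min(23,51)=23. stock: 51 - 23 = 28. total_sold = 74
  Event 10 (restock 11): 28 + 11 = 39
  Event 11 (sale 19): sell min(19,39)=19. stock: 39 - 19 = 20. total_sold = 93
  Event 12 (restock 33): 20 + 33 = 53
  Event 13 (return 7): 53 + 7 = 60
  Event 14 (sale 4): sell min(4,60)=4. stock: 60 - 4 = 56. total_sold = 97
  Event 15 (adjust -1): 56 + -1 = 55
  Event 16 (sale 8): sell min(8,55)=8. stock: 55 - 8 = 47. total_sold = 105
Final: stock = 47, total_sold = 105

Checking against threshold 8:
  After event 1: stock=89 > 8
  After event 2: stock=78 > 8
  After event 3: stock=57 > 8
  After event 4: stock=67 > 8
  After event 5: stock=48 > 8
  After event 6: stock=48 > 8
  After event 7: stock=54 > 8
  After event 8: stock=51 > 8
  After event 9: stock=28 > 8
  After event 10: stock=39 > 8
  After event 11: stock=20 > 8
  After event 12: stock=53 > 8
  After event 13: stock=60 > 8
  After event 14: stock=56 > 8
  After event 15: stock=55 > 8
  After event 16: stock=47 > 8
Alert events: []. Count = 0

Answer: 0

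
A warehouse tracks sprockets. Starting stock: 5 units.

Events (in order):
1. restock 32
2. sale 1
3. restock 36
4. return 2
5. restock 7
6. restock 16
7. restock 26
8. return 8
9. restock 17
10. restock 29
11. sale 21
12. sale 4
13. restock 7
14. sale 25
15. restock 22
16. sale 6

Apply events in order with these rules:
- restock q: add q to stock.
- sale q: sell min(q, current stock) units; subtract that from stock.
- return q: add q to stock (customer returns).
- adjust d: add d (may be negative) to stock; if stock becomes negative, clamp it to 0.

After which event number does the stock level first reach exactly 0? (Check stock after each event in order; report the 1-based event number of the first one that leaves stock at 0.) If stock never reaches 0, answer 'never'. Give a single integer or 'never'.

Processing events:
Start: stock = 5
  Event 1 (restock 32): 5 + 32 = 37
  Event 2 (sale 1): sell min(1,37)=1. stock: 37 - 1 = 36. total_sold = 1
  Event 3 (restock 36): 36 + 36 = 72
  Event 4 (return 2): 72 + 2 = 74
  Event 5 (restock 7): 74 + 7 = 81
  Event 6 (restock 16): 81 + 16 = 97
  Event 7 (restock 26): 97 + 26 = 123
  Event 8 (return 8): 123 + 8 = 131
  Event 9 (restock 17): 131 + 17 = 148
  Event 10 (restock 29): 148 + 29 = 177
  Event 11 (sale 21): sell min(21,177)=21. stock: 177 - 21 = 156. total_sold = 22
  Event 12 (sale 4): sell min(4,156)=4. stock: 156 - 4 = 152. total_sold = 26
  Event 13 (restock 7): 152 + 7 = 159
  Event 14 (sale 25): sell min(25,159)=25. stock: 159 - 25 = 134. total_sold = 51
  Event 15 (restock 22): 134 + 22 = 156
  Event 16 (sale 6): sell min(6,156)=6. stock: 156 - 6 = 150. total_sold = 57
Final: stock = 150, total_sold = 57

Stock never reaches 0.

Answer: never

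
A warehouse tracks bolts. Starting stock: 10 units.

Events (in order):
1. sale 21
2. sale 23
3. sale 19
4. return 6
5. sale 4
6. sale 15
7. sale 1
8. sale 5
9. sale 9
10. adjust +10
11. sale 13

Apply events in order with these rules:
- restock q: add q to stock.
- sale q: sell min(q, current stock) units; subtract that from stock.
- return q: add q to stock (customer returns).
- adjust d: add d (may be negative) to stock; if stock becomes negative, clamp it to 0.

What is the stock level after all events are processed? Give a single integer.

Processing events:
Start: stock = 10
  Event 1 (sale 21): sell min(21,10)=10. stock: 10 - 10 = 0. total_sold = 10
  Event 2 (sale 23): sell min(23,0)=0. stock: 0 - 0 = 0. total_sold = 10
  Event 3 (sale 19): sell min(19,0)=0. stock: 0 - 0 = 0. total_sold = 10
  Event 4 (return 6): 0 + 6 = 6
  Event 5 (sale 4): sell min(4,6)=4. stock: 6 - 4 = 2. total_sold = 14
  Event 6 (sale 15): sell min(15,2)=2. stock: 2 - 2 = 0. total_sold = 16
  Event 7 (sale 1): sell min(1,0)=0. stock: 0 - 0 = 0. total_sold = 16
  Event 8 (sale 5): sell min(5,0)=0. stock: 0 - 0 = 0. total_sold = 16
  Event 9 (sale 9): sell min(9,0)=0. stock: 0 - 0 = 0. total_sold = 16
  Event 10 (adjust +10): 0 + 10 = 10
  Event 11 (sale 13): sell min(13,10)=10. stock: 10 - 10 = 0. total_sold = 26
Final: stock = 0, total_sold = 26

Answer: 0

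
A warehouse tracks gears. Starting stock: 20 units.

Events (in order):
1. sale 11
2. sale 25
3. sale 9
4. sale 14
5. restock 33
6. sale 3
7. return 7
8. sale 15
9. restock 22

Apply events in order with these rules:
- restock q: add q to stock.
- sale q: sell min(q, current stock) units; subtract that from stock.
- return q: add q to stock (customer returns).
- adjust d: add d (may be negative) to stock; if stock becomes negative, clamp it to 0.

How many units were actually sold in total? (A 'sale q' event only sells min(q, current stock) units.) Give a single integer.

Processing events:
Start: stock = 20
  Event 1 (sale 11): sell min(11,20)=11. stock: 20 - 11 = 9. total_sold = 11
  Event 2 (sale 25): sell min(25,9)=9. stock: 9 - 9 = 0. total_sold = 20
  Event 3 (sale 9): sell min(9,0)=0. stock: 0 - 0 = 0. total_sold = 20
  Event 4 (sale 14): sell min(14,0)=0. stock: 0 - 0 = 0. total_sold = 20
  Event 5 (restock 33): 0 + 33 = 33
  Event 6 (sale 3): sell min(3,33)=3. stock: 33 - 3 = 30. total_sold = 23
  Event 7 (return 7): 30 + 7 = 37
  Event 8 (sale 15): sell min(15,37)=15. stock: 37 - 15 = 22. total_sold = 38
  Event 9 (restock 22): 22 + 22 = 44
Final: stock = 44, total_sold = 38

Answer: 38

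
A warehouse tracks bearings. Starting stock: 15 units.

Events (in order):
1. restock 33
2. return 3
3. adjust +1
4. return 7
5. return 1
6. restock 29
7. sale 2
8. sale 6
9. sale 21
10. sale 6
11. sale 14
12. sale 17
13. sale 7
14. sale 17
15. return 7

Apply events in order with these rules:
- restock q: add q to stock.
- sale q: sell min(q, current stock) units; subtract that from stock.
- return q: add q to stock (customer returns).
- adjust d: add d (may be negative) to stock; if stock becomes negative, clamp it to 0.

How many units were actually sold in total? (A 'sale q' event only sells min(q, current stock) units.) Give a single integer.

Answer: 89

Derivation:
Processing events:
Start: stock = 15
  Event 1 (restock 33): 15 + 33 = 48
  Event 2 (return 3): 48 + 3 = 51
  Event 3 (adjust +1): 51 + 1 = 52
  Event 4 (return 7): 52 + 7 = 59
  Event 5 (return 1): 59 + 1 = 60
  Event 6 (restock 29): 60 + 29 = 89
  Event 7 (sale 2): sell min(2,89)=2. stock: 89 - 2 = 87. total_sold = 2
  Event 8 (sale 6): sell min(6,87)=6. stock: 87 - 6 = 81. total_sold = 8
  Event 9 (sale 21): sell min(21,81)=21. stock: 81 - 21 = 60. total_sold = 29
  Event 10 (sale 6): sell min(6,60)=6. stock: 60 - 6 = 54. total_sold = 35
  Event 11 (sale 14): sell min(14,54)=14. stock: 54 - 14 = 40. total_sold = 49
  Event 12 (sale 17): sell min(17,40)=17. stock: 40 - 17 = 23. total_sold = 66
  Event 13 (sale 7): sell min(7,23)=7. stock: 23 - 7 = 16. total_sold = 73
  Event 14 (sale 17): sell min(17,16)=16. stock: 16 - 16 = 0. total_sold = 89
  Event 15 (return 7): 0 + 7 = 7
Final: stock = 7, total_sold = 89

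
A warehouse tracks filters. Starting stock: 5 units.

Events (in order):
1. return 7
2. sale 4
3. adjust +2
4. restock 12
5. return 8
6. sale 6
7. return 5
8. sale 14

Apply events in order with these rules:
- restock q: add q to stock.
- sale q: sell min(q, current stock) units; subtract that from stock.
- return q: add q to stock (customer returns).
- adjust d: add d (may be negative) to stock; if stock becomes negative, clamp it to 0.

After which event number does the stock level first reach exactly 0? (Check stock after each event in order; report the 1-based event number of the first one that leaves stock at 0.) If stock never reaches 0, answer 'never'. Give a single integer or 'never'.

Answer: never

Derivation:
Processing events:
Start: stock = 5
  Event 1 (return 7): 5 + 7 = 12
  Event 2 (sale 4): sell min(4,12)=4. stock: 12 - 4 = 8. total_sold = 4
  Event 3 (adjust +2): 8 + 2 = 10
  Event 4 (restock 12): 10 + 12 = 22
  Event 5 (return 8): 22 + 8 = 30
  Event 6 (sale 6): sell min(6,30)=6. stock: 30 - 6 = 24. total_sold = 10
  Event 7 (return 5): 24 + 5 = 29
  Event 8 (sale 14): sell min(14,29)=14. stock: 29 - 14 = 15. total_sold = 24
Final: stock = 15, total_sold = 24

Stock never reaches 0.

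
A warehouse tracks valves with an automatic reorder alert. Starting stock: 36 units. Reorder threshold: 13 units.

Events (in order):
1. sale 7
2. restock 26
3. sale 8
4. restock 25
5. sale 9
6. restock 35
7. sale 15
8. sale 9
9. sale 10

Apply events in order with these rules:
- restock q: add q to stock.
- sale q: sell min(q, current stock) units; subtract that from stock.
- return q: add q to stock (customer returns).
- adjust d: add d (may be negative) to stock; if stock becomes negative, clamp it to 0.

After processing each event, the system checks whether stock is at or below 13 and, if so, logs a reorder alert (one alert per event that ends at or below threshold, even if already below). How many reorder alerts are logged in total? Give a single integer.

Answer: 0

Derivation:
Processing events:
Start: stock = 36
  Event 1 (sale 7): sell min(7,36)=7. stock: 36 - 7 = 29. total_sold = 7
  Event 2 (restock 26): 29 + 26 = 55
  Event 3 (sale 8): sell min(8,55)=8. stock: 55 - 8 = 47. total_sold = 15
  Event 4 (restock 25): 47 + 25 = 72
  Event 5 (sale 9): sell min(9,72)=9. stock: 72 - 9 = 63. total_sold = 24
  Event 6 (restock 35): 63 + 35 = 98
  Event 7 (sale 15): sell min(15,98)=15. stock: 98 - 15 = 83. total_sold = 39
  Event 8 (sale 9): sell min(9,83)=9. stock: 83 - 9 = 74. total_sold = 48
  Event 9 (sale 10): sell min(10,74)=10. stock: 74 - 10 = 64. total_sold = 58
Final: stock = 64, total_sold = 58

Checking against threshold 13:
  After event 1: stock=29 > 13
  After event 2: stock=55 > 13
  After event 3: stock=47 > 13
  After event 4: stock=72 > 13
  After event 5: stock=63 > 13
  After event 6: stock=98 > 13
  After event 7: stock=83 > 13
  After event 8: stock=74 > 13
  After event 9: stock=64 > 13
Alert events: []. Count = 0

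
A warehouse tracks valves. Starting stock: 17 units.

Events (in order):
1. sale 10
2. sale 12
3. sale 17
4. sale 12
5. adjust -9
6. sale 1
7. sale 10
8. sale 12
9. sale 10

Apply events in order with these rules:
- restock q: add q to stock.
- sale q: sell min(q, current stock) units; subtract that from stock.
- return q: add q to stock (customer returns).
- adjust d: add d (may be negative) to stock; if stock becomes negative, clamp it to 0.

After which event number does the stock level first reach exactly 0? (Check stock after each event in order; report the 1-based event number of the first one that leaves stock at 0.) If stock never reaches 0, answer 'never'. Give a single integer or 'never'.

Answer: 2

Derivation:
Processing events:
Start: stock = 17
  Event 1 (sale 10): sell min(10,17)=10. stock: 17 - 10 = 7. total_sold = 10
  Event 2 (sale 12): sell min(12,7)=7. stock: 7 - 7 = 0. total_sold = 17
  Event 3 (sale 17): sell min(17,0)=0. stock: 0 - 0 = 0. total_sold = 17
  Event 4 (sale 12): sell min(12,0)=0. stock: 0 - 0 = 0. total_sold = 17
  Event 5 (adjust -9): 0 + -9 = 0 (clamped to 0)
  Event 6 (sale 1): sell min(1,0)=0. stock: 0 - 0 = 0. total_sold = 17
  Event 7 (sale 10): sell min(10,0)=0. stock: 0 - 0 = 0. total_sold = 17
  Event 8 (sale 12): sell min(12,0)=0. stock: 0 - 0 = 0. total_sold = 17
  Event 9 (sale 10): sell min(10,0)=0. stock: 0 - 0 = 0. total_sold = 17
Final: stock = 0, total_sold = 17

First zero at event 2.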